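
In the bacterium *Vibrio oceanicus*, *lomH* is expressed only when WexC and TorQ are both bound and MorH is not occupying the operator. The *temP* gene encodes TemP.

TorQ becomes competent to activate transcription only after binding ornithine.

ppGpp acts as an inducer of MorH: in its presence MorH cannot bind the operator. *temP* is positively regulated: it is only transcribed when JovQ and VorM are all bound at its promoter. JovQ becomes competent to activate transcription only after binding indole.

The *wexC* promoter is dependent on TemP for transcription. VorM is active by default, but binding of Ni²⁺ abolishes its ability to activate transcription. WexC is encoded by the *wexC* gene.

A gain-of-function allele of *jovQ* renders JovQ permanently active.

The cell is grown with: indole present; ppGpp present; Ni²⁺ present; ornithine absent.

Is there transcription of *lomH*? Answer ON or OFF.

JovQ is constitutively active in this strain.
Ni²⁺ is present, so VorM is inactive.
Required activator VorM is absent, so *temP* is not transcribed.
So TemP is not produced.
Required activator TemP is absent, so *wexC* is not transcribed.
So WexC is not produced.
ppGpp is present, so MorH is inactive.
Ornithine is absent, so TorQ is inactive.
Required activator WexC is absent, so *lomH* is not transcribed.

OFF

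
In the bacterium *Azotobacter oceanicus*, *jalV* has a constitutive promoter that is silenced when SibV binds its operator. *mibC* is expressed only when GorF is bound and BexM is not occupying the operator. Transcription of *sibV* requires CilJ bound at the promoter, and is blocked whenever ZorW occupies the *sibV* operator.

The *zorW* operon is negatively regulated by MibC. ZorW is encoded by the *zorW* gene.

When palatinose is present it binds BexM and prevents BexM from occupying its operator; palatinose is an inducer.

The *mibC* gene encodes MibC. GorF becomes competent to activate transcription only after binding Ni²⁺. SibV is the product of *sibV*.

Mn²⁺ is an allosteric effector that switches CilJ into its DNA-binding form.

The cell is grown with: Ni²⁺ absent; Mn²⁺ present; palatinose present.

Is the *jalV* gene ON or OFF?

Palatinose is present, so BexM is inactive.
Ni²⁺ is absent, so GorF is inactive.
Required activator GorF is absent, so *mibC* is not transcribed.
So MibC is not produced.
With no repressor bound, *zorW* is transcribed.
So ZorW is produced and active.
Mn²⁺ is present, so CilJ is active.
With repressor ZorW bound, *sibV* is not transcribed.
So SibV is not produced.
With no repressor bound, *jalV* is transcribed.

ON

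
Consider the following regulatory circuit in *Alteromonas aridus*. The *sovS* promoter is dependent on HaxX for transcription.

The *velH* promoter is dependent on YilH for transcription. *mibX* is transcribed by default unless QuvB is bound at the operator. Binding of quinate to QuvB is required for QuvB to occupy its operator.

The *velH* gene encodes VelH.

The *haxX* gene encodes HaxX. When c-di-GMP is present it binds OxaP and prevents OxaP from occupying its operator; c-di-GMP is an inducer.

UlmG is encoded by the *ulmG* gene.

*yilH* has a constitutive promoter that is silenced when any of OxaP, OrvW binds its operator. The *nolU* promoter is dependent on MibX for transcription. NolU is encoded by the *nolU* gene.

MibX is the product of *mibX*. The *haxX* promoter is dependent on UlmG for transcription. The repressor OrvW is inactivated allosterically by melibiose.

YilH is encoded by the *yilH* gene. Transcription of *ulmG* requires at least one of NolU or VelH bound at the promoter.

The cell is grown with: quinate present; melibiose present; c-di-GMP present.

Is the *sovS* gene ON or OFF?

ON

Quinate is present, so QuvB is active.
With repressor QuvB bound, *mibX* is not transcribed.
So MibX is not produced.
Required activator MibX is absent, so *nolU* is not transcribed.
So NolU is not produced.
c-di-GMP is present, so OxaP is inactive.
Melibiose is present, so OrvW is inactive.
With no repressor bound, *yilH* is transcribed.
So YilH is produced and active.
No repressor is bound and YilH is active, so *velH* is transcribed.
So VelH is produced and active.
Activator VelH is present, so *ulmG* is transcribed.
So UlmG is produced and active.
No repressor is bound and UlmG is active, so *haxX* is transcribed.
So HaxX is produced and active.
No repressor is bound and HaxX is active, so *sovS* is transcribed.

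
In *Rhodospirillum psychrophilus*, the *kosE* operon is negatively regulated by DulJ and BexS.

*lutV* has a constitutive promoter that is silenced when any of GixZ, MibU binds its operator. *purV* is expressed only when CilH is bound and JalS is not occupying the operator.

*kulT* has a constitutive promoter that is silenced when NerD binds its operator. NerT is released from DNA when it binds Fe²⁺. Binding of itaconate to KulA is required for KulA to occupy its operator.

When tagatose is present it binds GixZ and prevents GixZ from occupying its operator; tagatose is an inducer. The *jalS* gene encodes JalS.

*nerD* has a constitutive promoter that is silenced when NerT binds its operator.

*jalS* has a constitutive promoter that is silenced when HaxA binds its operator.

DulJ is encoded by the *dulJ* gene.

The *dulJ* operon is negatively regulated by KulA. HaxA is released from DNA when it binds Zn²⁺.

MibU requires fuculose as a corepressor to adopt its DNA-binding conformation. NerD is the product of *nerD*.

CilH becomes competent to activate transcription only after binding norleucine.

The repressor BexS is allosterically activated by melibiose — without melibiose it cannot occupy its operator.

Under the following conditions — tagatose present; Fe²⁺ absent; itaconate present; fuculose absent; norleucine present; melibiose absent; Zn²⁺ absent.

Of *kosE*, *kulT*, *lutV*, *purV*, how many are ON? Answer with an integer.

4

Itaconate is present, so KulA is active.
With repressor KulA bound, *dulJ* is not transcribed.
So DulJ is not produced.
Melibiose is absent, so BexS is inactive.
With no repressor bound, *kosE* is transcribed.
→ *kosE* is ON.
Fe²⁺ is absent, so NerT is active.
With repressor NerT bound, *nerD* is not transcribed.
So NerD is not produced.
With no repressor bound, *kulT* is transcribed.
→ *kulT* is ON.
Tagatose is present, so GixZ is inactive.
Fuculose is absent, so MibU is inactive.
With no repressor bound, *lutV* is transcribed.
→ *lutV* is ON.
Zn²⁺ is absent, so HaxA is active.
With repressor HaxA bound, *jalS* is not transcribed.
So JalS is not produced.
Norleucine is present, so CilH is active.
No repressor is bound and CilH is active, so *purV* is transcribed.
→ *purV* is ON.
4 of the 4 genes are transcribed.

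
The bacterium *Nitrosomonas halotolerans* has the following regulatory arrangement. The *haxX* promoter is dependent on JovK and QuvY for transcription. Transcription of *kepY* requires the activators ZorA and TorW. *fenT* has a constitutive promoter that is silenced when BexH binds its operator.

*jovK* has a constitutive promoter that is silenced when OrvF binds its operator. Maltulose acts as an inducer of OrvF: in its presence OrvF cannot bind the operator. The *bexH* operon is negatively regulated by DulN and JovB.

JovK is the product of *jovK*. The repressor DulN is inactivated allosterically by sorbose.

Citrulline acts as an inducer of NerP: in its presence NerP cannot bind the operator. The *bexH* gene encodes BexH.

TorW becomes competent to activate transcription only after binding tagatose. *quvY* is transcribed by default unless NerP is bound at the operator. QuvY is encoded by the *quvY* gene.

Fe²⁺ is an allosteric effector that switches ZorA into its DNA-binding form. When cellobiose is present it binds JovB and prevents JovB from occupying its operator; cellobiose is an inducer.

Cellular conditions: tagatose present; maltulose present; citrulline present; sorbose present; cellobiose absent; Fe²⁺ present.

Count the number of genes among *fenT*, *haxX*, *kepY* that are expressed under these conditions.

3

Sorbose is present, so DulN is inactive.
Cellobiose is absent, so JovB is active.
With repressor JovB bound, *bexH* is not transcribed.
So BexH is not produced.
With no repressor bound, *fenT* is transcribed.
→ *fenT* is ON.
Maltulose is present, so OrvF is inactive.
With no repressor bound, *jovK* is transcribed.
So JovK is produced and active.
Citrulline is present, so NerP is inactive.
With no repressor bound, *quvY* is transcribed.
So QuvY is produced and active.
No repressor is bound and JovK and QuvY are active, so *haxX* is transcribed.
→ *haxX* is ON.
Fe²⁺ is present, so ZorA is active.
Tagatose is present, so TorW is active.
No repressor is bound and ZorA and TorW are active, so *kepY* is transcribed.
→ *kepY* is ON.
3 of the 3 genes are transcribed.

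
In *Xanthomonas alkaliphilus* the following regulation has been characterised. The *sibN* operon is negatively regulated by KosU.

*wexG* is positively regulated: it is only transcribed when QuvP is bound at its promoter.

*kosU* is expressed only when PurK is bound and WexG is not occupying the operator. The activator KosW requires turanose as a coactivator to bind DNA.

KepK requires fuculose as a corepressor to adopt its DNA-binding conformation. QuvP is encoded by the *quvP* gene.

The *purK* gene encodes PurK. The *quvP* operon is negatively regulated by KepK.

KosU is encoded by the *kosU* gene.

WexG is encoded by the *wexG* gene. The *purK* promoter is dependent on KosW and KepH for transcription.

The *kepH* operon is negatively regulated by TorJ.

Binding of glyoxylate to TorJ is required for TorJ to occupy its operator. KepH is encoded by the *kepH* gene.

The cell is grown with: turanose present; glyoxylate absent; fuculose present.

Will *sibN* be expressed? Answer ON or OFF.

OFF

Fuculose is present, so KepK is active.
With repressor KepK bound, *quvP* is not transcribed.
So QuvP is not produced.
Required activator QuvP is absent, so *wexG* is not transcribed.
So WexG is not produced.
Turanose is present, so KosW is active.
Glyoxylate is absent, so TorJ is inactive.
With no repressor bound, *kepH* is transcribed.
So KepH is produced and active.
No repressor is bound and KosW and KepH are active, so *purK* is transcribed.
So PurK is produced and active.
No repressor is bound and PurK is active, so *kosU* is transcribed.
So KosU is produced and active.
With repressor KosU bound, *sibN* is not transcribed.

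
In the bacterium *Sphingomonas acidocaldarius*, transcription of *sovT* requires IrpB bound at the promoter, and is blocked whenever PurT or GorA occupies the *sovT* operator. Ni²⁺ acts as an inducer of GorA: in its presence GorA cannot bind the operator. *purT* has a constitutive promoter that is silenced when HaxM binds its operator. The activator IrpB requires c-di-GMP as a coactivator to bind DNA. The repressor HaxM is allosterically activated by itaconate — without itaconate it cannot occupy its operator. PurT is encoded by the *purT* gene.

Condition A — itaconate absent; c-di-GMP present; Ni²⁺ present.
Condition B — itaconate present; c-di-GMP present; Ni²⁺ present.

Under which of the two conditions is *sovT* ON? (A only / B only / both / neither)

Condition A:
Itaconate is absent, so HaxM is inactive.
With no repressor bound, *purT* is transcribed.
So PurT is produced and active.
c-di-GMP is present, so IrpB is active.
Ni²⁺ is present, so GorA is inactive.
With repressor PurT bound, *sovT* is not transcribed.
→ *sovT* is OFF in A.
Condition B:
Itaconate is present, so HaxM is active.
With repressor HaxM bound, *purT* is not transcribed.
So PurT is not produced.
c-di-GMP is present, so IrpB is active.
Ni²⁺ is present, so GorA is inactive.
No repressor is bound and IrpB is active, so *sovT* is transcribed.
→ *sovT* is ON in B.

B only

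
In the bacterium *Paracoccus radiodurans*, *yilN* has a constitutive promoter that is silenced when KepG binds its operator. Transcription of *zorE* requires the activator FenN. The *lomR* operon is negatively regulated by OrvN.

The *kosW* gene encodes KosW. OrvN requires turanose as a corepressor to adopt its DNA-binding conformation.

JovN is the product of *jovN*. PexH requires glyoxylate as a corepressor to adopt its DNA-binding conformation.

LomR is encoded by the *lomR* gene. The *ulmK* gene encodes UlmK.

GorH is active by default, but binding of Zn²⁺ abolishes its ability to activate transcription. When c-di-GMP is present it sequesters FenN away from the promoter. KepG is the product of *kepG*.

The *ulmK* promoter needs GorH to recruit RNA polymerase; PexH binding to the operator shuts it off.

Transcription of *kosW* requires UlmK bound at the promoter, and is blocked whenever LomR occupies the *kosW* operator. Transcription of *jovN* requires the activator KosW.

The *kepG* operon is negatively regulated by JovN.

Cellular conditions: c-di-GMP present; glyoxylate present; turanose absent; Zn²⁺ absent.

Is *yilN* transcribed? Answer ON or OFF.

OFF

Turanose is absent, so OrvN is inactive.
With no repressor bound, *lomR* is transcribed.
So LomR is produced and active.
Glyoxylate is present, so PexH is active.
Zn²⁺ is absent, so GorH is active.
With repressor PexH bound, *ulmK* is not transcribed.
So UlmK is not produced.
With repressor LomR bound, *kosW* is not transcribed.
So KosW is not produced.
Required activator KosW is absent, so *jovN* is not transcribed.
So JovN is not produced.
With no repressor bound, *kepG* is transcribed.
So KepG is produced and active.
With repressor KepG bound, *yilN* is not transcribed.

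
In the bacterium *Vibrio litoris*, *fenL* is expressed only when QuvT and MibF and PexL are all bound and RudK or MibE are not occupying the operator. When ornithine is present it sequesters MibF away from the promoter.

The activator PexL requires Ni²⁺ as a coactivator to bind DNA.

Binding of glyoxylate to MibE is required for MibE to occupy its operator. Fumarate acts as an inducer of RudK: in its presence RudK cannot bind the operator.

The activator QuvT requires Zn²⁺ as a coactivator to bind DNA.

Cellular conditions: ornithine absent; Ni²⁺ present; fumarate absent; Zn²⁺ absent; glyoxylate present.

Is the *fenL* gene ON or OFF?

OFF

Zn²⁺ is absent, so QuvT is inactive.
Fumarate is absent, so RudK is active.
Glyoxylate is present, so MibE is active.
Ornithine is absent, so MibF is active.
Ni²⁺ is present, so PexL is active.
With repressor RudK bound, *fenL* is not transcribed.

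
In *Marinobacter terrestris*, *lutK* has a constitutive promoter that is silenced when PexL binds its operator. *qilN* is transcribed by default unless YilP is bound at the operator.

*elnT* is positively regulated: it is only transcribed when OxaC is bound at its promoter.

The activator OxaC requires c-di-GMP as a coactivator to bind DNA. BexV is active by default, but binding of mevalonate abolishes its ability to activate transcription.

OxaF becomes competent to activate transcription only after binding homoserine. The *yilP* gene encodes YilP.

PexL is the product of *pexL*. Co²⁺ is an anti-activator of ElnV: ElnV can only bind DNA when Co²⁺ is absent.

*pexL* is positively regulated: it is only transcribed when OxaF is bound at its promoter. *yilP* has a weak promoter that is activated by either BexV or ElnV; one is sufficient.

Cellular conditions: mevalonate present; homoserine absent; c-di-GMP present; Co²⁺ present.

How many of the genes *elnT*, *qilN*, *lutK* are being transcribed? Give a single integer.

c-di-GMP is present, so OxaC is active.
No repressor is bound and OxaC is active, so *elnT* is transcribed.
→ *elnT* is ON.
Mevalonate is present, so BexV is inactive.
Co²⁺ is present, so ElnV is inactive.
No activator is available at the *yilP* promoter, so *yilP* is not transcribed.
So YilP is not produced.
With no repressor bound, *qilN* is transcribed.
→ *qilN* is ON.
Homoserine is absent, so OxaF is inactive.
Required activator OxaF is absent, so *pexL* is not transcribed.
So PexL is not produced.
With no repressor bound, *lutK* is transcribed.
→ *lutK* is ON.
3 of the 3 genes are transcribed.

3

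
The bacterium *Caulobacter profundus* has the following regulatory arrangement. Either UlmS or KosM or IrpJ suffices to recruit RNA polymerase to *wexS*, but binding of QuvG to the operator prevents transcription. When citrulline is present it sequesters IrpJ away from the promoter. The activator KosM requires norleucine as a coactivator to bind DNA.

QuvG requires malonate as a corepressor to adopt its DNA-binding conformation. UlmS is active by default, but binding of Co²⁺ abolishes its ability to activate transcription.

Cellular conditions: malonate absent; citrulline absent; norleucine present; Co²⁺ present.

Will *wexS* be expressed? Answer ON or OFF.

Malonate is absent, so QuvG is inactive.
Co²⁺ is present, so UlmS is inactive.
Norleucine is present, so KosM is active.
Citrulline is absent, so IrpJ is active.
Activator KosM is present, so *wexS* is transcribed.

ON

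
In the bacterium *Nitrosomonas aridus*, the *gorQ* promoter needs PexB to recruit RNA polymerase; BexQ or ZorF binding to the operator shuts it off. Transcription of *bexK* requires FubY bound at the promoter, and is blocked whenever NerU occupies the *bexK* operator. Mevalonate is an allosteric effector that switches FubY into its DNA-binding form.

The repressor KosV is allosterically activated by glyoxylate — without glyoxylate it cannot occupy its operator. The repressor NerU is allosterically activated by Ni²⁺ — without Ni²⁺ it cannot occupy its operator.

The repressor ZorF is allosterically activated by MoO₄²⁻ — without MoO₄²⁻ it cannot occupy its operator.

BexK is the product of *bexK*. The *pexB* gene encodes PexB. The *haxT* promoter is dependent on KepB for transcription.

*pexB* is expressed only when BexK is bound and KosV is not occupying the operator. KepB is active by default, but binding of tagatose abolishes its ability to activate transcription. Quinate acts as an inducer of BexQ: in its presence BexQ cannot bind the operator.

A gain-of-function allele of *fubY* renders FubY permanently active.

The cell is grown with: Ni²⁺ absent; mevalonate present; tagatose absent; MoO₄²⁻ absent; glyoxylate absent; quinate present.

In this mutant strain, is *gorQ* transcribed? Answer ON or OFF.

ON

Quinate is present, so BexQ is inactive.
MoO₄²⁻ is absent, so ZorF is inactive.
Glyoxylate is absent, so KosV is inactive.
FubY is constitutively active in this strain.
Ni²⁺ is absent, so NerU is inactive.
No repressor is bound and FubY is active, so *bexK* is transcribed.
So BexK is produced and active.
No repressor is bound and BexK is active, so *pexB* is transcribed.
So PexB is produced and active.
No repressor is bound and PexB is active, so *gorQ* is transcribed.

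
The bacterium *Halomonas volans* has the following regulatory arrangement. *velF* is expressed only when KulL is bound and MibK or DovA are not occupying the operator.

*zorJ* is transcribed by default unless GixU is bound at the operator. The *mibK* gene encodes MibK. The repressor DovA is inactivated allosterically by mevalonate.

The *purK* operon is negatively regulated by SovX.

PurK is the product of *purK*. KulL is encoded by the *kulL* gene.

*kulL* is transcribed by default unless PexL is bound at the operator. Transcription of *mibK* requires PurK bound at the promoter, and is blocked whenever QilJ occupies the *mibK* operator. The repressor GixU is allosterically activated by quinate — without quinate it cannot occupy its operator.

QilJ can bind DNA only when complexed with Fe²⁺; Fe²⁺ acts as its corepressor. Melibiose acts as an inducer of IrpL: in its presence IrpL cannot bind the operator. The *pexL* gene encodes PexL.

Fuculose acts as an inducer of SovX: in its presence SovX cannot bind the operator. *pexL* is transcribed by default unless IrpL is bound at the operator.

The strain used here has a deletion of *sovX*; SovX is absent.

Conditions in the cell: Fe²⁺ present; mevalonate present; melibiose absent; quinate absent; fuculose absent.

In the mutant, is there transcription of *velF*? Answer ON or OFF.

SovX is non-functional in this strain, so it has no effect.
With no repressor bound, *purK* is transcribed.
So PurK is produced and active.
Fe²⁺ is present, so QilJ is active.
With repressor QilJ bound, *mibK* is not transcribed.
So MibK is not produced.
Mevalonate is present, so DovA is inactive.
Melibiose is absent, so IrpL is active.
With repressor IrpL bound, *pexL* is not transcribed.
So PexL is not produced.
With no repressor bound, *kulL* is transcribed.
So KulL is produced and active.
No repressor is bound and KulL is active, so *velF* is transcribed.

ON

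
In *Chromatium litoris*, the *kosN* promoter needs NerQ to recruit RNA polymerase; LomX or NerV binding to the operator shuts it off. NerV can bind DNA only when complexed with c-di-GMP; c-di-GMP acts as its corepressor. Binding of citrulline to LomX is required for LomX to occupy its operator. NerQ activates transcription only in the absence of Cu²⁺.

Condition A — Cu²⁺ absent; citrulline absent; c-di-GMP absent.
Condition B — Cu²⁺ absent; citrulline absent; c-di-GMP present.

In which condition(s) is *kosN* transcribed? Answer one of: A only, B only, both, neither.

A only

Condition A:
Cu²⁺ is absent, so NerQ is active.
Citrulline is absent, so LomX is inactive.
c-di-GMP is absent, so NerV is inactive.
No repressor is bound and NerQ is active, so *kosN* is transcribed.
→ *kosN* is ON in A.
Condition B:
Cu²⁺ is absent, so NerQ is active.
Citrulline is absent, so LomX is inactive.
c-di-GMP is present, so NerV is active.
With repressor NerV bound, *kosN* is not transcribed.
→ *kosN* is OFF in B.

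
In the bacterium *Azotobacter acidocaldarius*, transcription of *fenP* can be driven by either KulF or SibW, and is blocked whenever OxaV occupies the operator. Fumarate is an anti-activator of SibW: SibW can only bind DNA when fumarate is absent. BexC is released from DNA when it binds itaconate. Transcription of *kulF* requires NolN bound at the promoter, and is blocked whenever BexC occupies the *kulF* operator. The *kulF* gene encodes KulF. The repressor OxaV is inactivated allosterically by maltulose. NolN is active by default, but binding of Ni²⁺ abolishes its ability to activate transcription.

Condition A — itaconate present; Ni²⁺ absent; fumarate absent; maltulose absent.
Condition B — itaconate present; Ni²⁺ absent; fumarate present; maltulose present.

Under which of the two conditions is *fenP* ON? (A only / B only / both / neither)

Condition A:
Itaconate is present, so BexC is inactive.
Ni²⁺ is absent, so NolN is active.
No repressor is bound and NolN is active, so *kulF* is transcribed.
So KulF is produced and active.
Fumarate is absent, so SibW is active.
Maltulose is absent, so OxaV is active.
With repressor OxaV bound, *fenP* is not transcribed.
→ *fenP* is OFF in A.
Condition B:
Itaconate is present, so BexC is inactive.
Ni²⁺ is absent, so NolN is active.
No repressor is bound and NolN is active, so *kulF* is transcribed.
So KulF is produced and active.
Fumarate is present, so SibW is inactive.
Maltulose is present, so OxaV is inactive.
Activator KulF is present, so *fenP* is transcribed.
→ *fenP* is ON in B.

B only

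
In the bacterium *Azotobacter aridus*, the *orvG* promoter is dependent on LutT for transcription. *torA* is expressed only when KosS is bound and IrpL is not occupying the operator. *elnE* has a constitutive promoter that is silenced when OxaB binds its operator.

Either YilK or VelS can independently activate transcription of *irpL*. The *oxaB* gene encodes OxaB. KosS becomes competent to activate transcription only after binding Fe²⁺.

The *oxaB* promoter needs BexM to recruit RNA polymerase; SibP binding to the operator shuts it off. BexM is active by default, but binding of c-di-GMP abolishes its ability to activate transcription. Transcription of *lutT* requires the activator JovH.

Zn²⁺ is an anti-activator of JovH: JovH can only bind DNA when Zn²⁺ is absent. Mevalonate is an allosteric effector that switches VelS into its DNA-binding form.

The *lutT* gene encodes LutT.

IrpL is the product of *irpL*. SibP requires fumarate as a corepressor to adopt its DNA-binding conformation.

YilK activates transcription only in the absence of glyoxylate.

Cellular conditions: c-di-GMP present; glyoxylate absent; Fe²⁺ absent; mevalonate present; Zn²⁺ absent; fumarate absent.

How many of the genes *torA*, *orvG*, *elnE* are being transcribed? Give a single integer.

Fe²⁺ is absent, so KosS is inactive.
Glyoxylate is absent, so YilK is active.
Mevalonate is present, so VelS is active.
Activator YilK is present, so *irpL* is transcribed.
So IrpL is produced and active.
With repressor IrpL bound, *torA* is not transcribed.
→ *torA* is OFF.
Zn²⁺ is absent, so JovH is active.
No repressor is bound and JovH is active, so *lutT* is transcribed.
So LutT is produced and active.
No repressor is bound and LutT is active, so *orvG* is transcribed.
→ *orvG* is ON.
c-di-GMP is present, so BexM is inactive.
Fumarate is absent, so SibP is inactive.
Required activator BexM is absent, so *oxaB* is not transcribed.
So OxaB is not produced.
With no repressor bound, *elnE* is transcribed.
→ *elnE* is ON.
2 of the 3 genes are transcribed.

2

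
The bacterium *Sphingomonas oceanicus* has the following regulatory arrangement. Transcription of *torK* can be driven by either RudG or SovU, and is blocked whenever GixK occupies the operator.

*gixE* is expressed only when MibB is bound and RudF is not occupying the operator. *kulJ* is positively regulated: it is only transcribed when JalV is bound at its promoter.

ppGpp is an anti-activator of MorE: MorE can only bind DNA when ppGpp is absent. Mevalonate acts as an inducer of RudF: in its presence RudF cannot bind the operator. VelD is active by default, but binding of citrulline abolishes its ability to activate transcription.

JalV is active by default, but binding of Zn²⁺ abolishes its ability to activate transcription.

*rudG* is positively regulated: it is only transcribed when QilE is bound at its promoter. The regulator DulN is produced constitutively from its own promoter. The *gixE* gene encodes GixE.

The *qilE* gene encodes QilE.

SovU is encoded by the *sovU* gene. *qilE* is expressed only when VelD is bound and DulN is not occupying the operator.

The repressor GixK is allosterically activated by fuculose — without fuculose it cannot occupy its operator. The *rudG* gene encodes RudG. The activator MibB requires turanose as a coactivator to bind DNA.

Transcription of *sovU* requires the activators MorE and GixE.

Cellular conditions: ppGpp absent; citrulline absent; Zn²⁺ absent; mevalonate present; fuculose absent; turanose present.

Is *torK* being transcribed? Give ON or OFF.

Fuculose is absent, so GixK is inactive.
Citrulline is absent, so VelD is active.
DulN is produced constitutively and is active.
With repressor DulN bound, *qilE* is not transcribed.
So QilE is not produced.
Required activator QilE is absent, so *rudG* is not transcribed.
So RudG is not produced.
ppGpp is absent, so MorE is active.
Turanose is present, so MibB is active.
Mevalonate is present, so RudF is inactive.
No repressor is bound and MibB is active, so *gixE* is transcribed.
So GixE is produced and active.
No repressor is bound and MorE and GixE are active, so *sovU* is transcribed.
So SovU is produced and active.
Activator SovU is present, so *torK* is transcribed.

ON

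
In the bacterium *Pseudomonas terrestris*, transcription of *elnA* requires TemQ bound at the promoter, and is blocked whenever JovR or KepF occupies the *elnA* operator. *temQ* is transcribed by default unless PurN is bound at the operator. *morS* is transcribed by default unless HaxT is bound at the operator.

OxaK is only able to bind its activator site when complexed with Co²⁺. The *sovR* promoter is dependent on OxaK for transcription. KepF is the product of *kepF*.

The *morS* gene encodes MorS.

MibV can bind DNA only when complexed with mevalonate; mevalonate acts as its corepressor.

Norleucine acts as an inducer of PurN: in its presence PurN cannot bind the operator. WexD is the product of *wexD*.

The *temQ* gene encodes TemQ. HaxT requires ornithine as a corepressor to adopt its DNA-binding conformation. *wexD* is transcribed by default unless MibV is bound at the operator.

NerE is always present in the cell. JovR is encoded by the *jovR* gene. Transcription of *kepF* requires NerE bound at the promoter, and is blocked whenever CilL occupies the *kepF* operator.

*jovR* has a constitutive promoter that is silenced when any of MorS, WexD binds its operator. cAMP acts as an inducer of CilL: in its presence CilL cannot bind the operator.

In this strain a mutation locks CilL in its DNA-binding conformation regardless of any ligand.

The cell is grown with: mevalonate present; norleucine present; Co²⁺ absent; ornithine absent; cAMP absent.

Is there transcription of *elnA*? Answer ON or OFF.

ON

Norleucine is present, so PurN is inactive.
With no repressor bound, *temQ* is transcribed.
So TemQ is produced and active.
Ornithine is absent, so HaxT is inactive.
With no repressor bound, *morS* is transcribed.
So MorS is produced and active.
Mevalonate is present, so MibV is active.
With repressor MibV bound, *wexD* is not transcribed.
So WexD is not produced.
With repressor MorS bound, *jovR* is not transcribed.
So JovR is not produced.
NerE is produced constitutively and is active.
CilL is constitutively active in this strain.
With repressor CilL bound, *kepF* is not transcribed.
So KepF is not produced.
No repressor is bound and TemQ is active, so *elnA* is transcribed.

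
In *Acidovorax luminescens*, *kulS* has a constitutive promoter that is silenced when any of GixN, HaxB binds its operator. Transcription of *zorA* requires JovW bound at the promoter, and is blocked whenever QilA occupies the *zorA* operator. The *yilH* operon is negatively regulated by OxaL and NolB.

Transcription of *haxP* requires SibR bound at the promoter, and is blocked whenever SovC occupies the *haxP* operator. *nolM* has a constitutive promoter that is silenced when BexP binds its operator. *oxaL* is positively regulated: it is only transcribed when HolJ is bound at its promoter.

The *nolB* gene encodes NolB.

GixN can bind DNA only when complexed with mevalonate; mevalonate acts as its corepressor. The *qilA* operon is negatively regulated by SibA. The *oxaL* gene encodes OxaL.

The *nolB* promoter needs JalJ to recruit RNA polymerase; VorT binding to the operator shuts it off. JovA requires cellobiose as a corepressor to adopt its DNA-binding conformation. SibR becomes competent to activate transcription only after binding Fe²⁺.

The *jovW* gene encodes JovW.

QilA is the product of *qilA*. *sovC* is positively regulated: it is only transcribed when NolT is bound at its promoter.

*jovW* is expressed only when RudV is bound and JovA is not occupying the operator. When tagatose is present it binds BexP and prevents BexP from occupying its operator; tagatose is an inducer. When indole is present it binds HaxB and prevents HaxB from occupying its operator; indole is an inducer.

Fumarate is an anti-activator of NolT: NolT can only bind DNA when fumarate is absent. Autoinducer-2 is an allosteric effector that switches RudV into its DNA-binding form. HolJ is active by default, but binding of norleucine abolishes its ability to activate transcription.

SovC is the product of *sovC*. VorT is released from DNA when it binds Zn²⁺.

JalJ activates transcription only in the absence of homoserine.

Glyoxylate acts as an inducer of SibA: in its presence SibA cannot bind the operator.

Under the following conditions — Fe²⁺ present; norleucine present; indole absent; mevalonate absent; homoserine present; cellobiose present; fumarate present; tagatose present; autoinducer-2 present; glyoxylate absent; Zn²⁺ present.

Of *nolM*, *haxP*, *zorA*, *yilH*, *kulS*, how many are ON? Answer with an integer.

3

Tagatose is present, so BexP is inactive.
With no repressor bound, *nolM* is transcribed.
→ *nolM* is ON.
Fe²⁺ is present, so SibR is active.
Fumarate is present, so NolT is inactive.
Required activator NolT is absent, so *sovC* is not transcribed.
So SovC is not produced.
No repressor is bound and SibR is active, so *haxP* is transcribed.
→ *haxP* is ON.
Glyoxylate is absent, so SibA is active.
With repressor SibA bound, *qilA* is not transcribed.
So QilA is not produced.
Autoinducer-2 is present, so RudV is active.
Cellobiose is present, so JovA is active.
With repressor JovA bound, *jovW* is not transcribed.
So JovW is not produced.
Required activator JovW is absent, so *zorA* is not transcribed.
→ *zorA* is OFF.
Norleucine is present, so HolJ is inactive.
Required activator HolJ is absent, so *oxaL* is not transcribed.
So OxaL is not produced.
Homoserine is present, so JalJ is inactive.
Zn²⁺ is present, so VorT is inactive.
Required activator JalJ is absent, so *nolB* is not transcribed.
So NolB is not produced.
With no repressor bound, *yilH* is transcribed.
→ *yilH* is ON.
Mevalonate is absent, so GixN is inactive.
Indole is absent, so HaxB is active.
With repressor HaxB bound, *kulS* is not transcribed.
→ *kulS* is OFF.
3 of the 5 genes are transcribed.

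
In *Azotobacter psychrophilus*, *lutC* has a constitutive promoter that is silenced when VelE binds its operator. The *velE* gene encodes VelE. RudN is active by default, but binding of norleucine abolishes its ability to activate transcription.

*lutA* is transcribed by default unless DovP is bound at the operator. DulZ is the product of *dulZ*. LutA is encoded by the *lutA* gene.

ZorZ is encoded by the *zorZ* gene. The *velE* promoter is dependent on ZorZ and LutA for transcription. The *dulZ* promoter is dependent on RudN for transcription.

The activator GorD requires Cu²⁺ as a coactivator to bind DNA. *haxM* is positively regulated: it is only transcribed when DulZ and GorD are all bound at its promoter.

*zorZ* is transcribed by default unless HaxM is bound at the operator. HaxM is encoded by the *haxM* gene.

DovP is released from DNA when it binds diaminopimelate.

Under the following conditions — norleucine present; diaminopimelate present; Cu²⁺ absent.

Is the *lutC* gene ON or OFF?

Norleucine is present, so RudN is inactive.
Required activator RudN is absent, so *dulZ* is not transcribed.
So DulZ is not produced.
Cu²⁺ is absent, so GorD is inactive.
Required activator DulZ is absent, so *haxM* is not transcribed.
So HaxM is not produced.
With no repressor bound, *zorZ* is transcribed.
So ZorZ is produced and active.
Diaminopimelate is present, so DovP is inactive.
With no repressor bound, *lutA* is transcribed.
So LutA is produced and active.
No repressor is bound and ZorZ and LutA are active, so *velE* is transcribed.
So VelE is produced and active.
With repressor VelE bound, *lutC* is not transcribed.

OFF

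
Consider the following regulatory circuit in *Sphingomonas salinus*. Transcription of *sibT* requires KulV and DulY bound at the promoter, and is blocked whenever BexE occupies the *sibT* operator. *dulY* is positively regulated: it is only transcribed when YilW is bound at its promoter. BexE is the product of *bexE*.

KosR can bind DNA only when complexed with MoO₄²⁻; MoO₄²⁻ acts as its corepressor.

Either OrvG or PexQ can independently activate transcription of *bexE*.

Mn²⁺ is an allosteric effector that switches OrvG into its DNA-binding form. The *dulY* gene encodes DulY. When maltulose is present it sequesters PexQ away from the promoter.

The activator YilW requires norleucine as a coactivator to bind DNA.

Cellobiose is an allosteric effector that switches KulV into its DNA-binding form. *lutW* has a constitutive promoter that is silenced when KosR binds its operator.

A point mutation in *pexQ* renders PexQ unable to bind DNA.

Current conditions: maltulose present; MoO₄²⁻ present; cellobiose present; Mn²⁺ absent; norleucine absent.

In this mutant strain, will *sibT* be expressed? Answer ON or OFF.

Cellobiose is present, so KulV is active.
Norleucine is absent, so YilW is inactive.
Required activator YilW is absent, so *dulY* is not transcribed.
So DulY is not produced.
Mn²⁺ is absent, so OrvG is inactive.
PexQ is non-functional in this strain, so it has no effect.
No activator is available at the *bexE* promoter, so *bexE* is not transcribed.
So BexE is not produced.
Required activator DulY is absent, so *sibT* is not transcribed.

OFF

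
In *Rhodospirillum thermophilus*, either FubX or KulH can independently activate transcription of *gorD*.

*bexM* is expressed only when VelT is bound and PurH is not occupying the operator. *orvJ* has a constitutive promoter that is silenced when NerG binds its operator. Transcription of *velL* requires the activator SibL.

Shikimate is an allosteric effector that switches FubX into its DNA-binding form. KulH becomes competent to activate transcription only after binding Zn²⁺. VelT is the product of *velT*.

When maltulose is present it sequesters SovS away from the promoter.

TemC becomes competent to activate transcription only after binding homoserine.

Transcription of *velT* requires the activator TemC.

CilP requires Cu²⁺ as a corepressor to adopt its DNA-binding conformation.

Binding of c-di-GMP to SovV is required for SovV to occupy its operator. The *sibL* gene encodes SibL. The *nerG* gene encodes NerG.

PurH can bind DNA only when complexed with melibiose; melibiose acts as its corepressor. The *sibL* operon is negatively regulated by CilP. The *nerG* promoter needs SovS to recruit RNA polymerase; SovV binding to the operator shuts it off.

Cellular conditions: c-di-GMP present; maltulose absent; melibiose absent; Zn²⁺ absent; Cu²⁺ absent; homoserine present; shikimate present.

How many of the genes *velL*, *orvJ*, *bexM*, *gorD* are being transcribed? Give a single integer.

Cu²⁺ is absent, so CilP is inactive.
With no repressor bound, *sibL* is transcribed.
So SibL is produced and active.
No repressor is bound and SibL is active, so *velL* is transcribed.
→ *velL* is ON.
Maltulose is absent, so SovS is active.
c-di-GMP is present, so SovV is active.
With repressor SovV bound, *nerG* is not transcribed.
So NerG is not produced.
With no repressor bound, *orvJ* is transcribed.
→ *orvJ* is ON.
Homoserine is present, so TemC is active.
No repressor is bound and TemC is active, so *velT* is transcribed.
So VelT is produced and active.
Melibiose is absent, so PurH is inactive.
No repressor is bound and VelT is active, so *bexM* is transcribed.
→ *bexM* is ON.
Shikimate is present, so FubX is active.
Zn²⁺ is absent, so KulH is inactive.
Activator FubX is present, so *gorD* is transcribed.
→ *gorD* is ON.
4 of the 4 genes are transcribed.

4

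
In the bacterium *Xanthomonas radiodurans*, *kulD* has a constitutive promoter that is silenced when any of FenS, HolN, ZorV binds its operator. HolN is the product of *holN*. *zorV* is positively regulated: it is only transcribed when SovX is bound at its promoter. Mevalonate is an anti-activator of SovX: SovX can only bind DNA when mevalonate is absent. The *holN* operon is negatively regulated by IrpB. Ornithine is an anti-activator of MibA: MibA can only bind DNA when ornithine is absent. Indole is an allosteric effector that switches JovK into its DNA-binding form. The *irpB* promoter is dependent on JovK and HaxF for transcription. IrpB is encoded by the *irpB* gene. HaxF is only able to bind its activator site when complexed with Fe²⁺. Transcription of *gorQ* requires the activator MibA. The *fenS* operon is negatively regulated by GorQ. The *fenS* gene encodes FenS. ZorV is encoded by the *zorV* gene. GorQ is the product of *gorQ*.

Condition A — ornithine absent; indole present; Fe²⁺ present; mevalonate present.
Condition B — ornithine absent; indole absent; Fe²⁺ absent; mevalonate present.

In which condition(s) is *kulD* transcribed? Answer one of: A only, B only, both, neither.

A only

Condition A:
Ornithine is absent, so MibA is active.
No repressor is bound and MibA is active, so *gorQ* is transcribed.
So GorQ is produced and active.
With repressor GorQ bound, *fenS* is not transcribed.
So FenS is not produced.
Indole is present, so JovK is active.
Fe²⁺ is present, so HaxF is active.
No repressor is bound and JovK and HaxF are active, so *irpB* is transcribed.
So IrpB is produced and active.
With repressor IrpB bound, *holN* is not transcribed.
So HolN is not produced.
Mevalonate is present, so SovX is inactive.
Required activator SovX is absent, so *zorV* is not transcribed.
So ZorV is not produced.
With no repressor bound, *kulD* is transcribed.
→ *kulD* is ON in A.
Condition B:
Ornithine is absent, so MibA is active.
No repressor is bound and MibA is active, so *gorQ* is transcribed.
So GorQ is produced and active.
With repressor GorQ bound, *fenS* is not transcribed.
So FenS is not produced.
Indole is absent, so JovK is inactive.
Fe²⁺ is absent, so HaxF is inactive.
Required activator JovK is absent, so *irpB* is not transcribed.
So IrpB is not produced.
With no repressor bound, *holN* is transcribed.
So HolN is produced and active.
Mevalonate is present, so SovX is inactive.
Required activator SovX is absent, so *zorV* is not transcribed.
So ZorV is not produced.
With repressor HolN bound, *kulD* is not transcribed.
→ *kulD* is OFF in B.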